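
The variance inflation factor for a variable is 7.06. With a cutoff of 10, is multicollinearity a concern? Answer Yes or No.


Compare VIF = 7.06 to the threshold of 10.
7.06 < 10, so the answer is No.

No


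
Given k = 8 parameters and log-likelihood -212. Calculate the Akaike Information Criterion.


AIC = 2k - 2*loglik = 2(8) - 2(-212).
= 16 + 424 = 440.

440


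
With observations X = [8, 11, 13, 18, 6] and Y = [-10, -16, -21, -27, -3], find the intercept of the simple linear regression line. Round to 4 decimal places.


Compute b1 = -1.9654 from the OLS formula.
With xbar = 11.2000 and ybar = -15.4000, the intercept is:
b0 = -15.4000 - -1.9654 * 11.2000 = 6.6129.

6.6129


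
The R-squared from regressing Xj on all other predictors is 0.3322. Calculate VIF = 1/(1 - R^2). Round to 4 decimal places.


VIF = 1 / (1 - 0.3322).
= 1 / 0.6678 = 1.4975.

1.4975


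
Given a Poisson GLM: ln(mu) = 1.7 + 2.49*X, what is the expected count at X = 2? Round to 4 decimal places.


Linear predictor: eta = 1.7 + (2.49)(2) = 6.6800.
Expected count: mu = exp(6.6800) = 796.3191.

796.3191


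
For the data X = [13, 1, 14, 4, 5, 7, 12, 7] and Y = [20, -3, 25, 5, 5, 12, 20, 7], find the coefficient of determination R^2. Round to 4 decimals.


Fit the OLS line: b0 = -4.5102, b1 = 2.0172.
SSres = 19.8299.
SStot = 641.8750.
R^2 = 1 - 19.8299/641.8750 = 0.9691.

0.9691


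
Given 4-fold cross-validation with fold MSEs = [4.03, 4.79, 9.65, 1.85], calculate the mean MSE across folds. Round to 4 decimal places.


Sum of fold MSEs = 20.3200.
Average = 20.3200 / 4 = 5.0800.

5.0800


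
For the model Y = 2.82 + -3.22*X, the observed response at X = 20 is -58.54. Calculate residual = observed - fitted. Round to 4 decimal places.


Predicted = 2.82 + -3.22 * 20 = -61.5800.
Residual = -58.54 - -61.5800 = 3.0400.

3.0400


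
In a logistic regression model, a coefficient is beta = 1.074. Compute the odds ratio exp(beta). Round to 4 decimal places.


The odds ratio is computed as:
OR = e^(1.074) = 2.9271.

2.9271


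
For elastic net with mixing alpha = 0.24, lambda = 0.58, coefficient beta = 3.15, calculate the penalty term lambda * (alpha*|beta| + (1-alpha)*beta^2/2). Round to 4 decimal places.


L1 component = 0.24 * |3.15| = 0.7560.
L2 component = 0.76 * 3.15^2 / 2 = 3.7706.
Penalty = 0.58 * (0.7560 + 3.7706) = 0.58 * 4.5266 = 2.6254.

2.6254


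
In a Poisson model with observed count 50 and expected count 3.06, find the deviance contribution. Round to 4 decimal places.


Compute y*ln(y/mu) = 50*ln(50/3.06) = 50*2.793608 = 139.680400.
y - mu = 46.94.
D = 2*(139.680400 - (46.94)) = 185.480800, which rounds to 185.4808.

185.4808


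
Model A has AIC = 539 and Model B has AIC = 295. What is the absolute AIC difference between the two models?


Compute |539 - 295| = 244.
Model B has the smaller AIC.

244


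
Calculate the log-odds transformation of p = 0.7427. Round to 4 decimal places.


Compute the odds: 0.7427/0.2573 = 2.8865.
Take the natural log: ln(2.8865) = 1.0600.

1.0600


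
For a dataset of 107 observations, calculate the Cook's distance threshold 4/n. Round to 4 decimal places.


Cook's distance cutoff = 4/n = 4/107.
= 0.0374.

0.0374


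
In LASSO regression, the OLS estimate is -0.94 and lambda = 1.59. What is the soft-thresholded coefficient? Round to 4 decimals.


Check: |-0.94| = 0.94 vs lambda = 1.59.
Since |beta| <= lambda, the coefficient is set to 0.
Soft-thresholded coefficient = 0.0000.

0.0000


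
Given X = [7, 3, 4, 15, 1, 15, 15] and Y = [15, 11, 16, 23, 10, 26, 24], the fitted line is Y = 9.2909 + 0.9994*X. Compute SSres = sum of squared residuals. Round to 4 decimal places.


Compute predicted values, then residuals = yi - yhat_i.
Residuals: [-1.2867, -1.2891, 2.7115, -1.2819, -0.2903, 1.7181, -0.2819].
SSres = sum(residual^2) = 15.4285.

15.4285


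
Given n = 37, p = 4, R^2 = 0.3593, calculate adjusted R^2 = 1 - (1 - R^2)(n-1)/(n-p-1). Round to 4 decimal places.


Using the formula:
(1 - 0.3593) = 0.6407.
Multiply by 36/32: 0.6407 * 36 = 23.0652, then 23.0652 / 32 = 0.7208.
Adj R^2 = 1 - 0.7208 = 0.2792.

0.2792


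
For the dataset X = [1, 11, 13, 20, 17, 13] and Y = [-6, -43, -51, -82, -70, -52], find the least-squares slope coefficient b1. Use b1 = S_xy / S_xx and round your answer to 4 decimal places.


Calculate xbar = 12.5000, ybar = -50.6667.
S_xx = 211.5000, S_xy = -848.0000.
Using b1 = S_xy / S_xx = -848.0000 / 211.5000, we get b1 = -4.0095.

-4.0095


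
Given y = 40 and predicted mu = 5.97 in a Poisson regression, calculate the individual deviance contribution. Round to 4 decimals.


y/mu = 40/5.97 = 6.700168 (approx.), and ln(40/5.97) = 1.902133.
y * ln(y/mu) = 40 * 1.902133 = 76.085320.
y - mu = 34.03.
D = 2 * (76.085320 - 34.03) = 84.110640, which rounds to 84.1106.

84.1106


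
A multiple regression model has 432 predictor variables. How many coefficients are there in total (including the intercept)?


Total coefficients = number of predictors + 1 (for the intercept).
= 432 + 1 = 433.

433


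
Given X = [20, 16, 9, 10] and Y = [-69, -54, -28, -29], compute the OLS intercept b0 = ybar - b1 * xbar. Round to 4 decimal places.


Compute b1 = -3.8514 from the OLS formula.
With xbar = 13.7500 and ybar = -45.0000, the intercept is:
b0 = -45.0000 - -3.8514 * 13.7500 = 7.9567.

7.9567


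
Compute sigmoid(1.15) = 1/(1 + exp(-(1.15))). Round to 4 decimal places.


exp(-1.1500) = 0.3166.
1 + exp(-z) = 1.3166.
sigmoid = 1/1.3166 = 0.7595.

0.7595


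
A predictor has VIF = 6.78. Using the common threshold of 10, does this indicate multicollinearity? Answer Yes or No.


Compare VIF = 6.78 to the threshold of 10.
6.78 < 10, so the answer is No.

No


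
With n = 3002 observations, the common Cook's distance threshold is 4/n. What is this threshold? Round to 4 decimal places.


Using the rule of thumb:
Threshold = 4 / 3002 = 0.0013.

0.0013


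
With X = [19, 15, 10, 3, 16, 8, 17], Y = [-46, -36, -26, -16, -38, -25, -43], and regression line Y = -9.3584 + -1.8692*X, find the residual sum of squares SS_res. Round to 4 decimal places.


Predicted values from Y = -9.3584 + -1.8692*X.
Residuals: [-1.1268, 1.3964, 2.0504, -1.0340, 1.2656, -0.6880, -1.8652].
SSres = 14.0470.

14.0470


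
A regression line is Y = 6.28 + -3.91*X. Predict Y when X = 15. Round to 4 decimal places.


Substitute X = 15 into the equation:
Y = 6.28 + -3.91 * 15 = 6.28 + -58.6500 = -52.3700.

-52.3700


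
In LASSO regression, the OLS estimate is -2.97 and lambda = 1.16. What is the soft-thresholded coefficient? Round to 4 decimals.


|beta_OLS| = 2.97.
lambda = 1.16.
Since |beta| > lambda, coefficient = sign(beta)*(|beta| - lambda) = -1.8100.
Result = -1.8100.

-1.8100


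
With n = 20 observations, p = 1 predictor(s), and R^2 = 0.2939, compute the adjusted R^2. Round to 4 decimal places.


Plug in: Adj R^2 = 1 - (1 - 0.2939) * 19/18.
= 1 - 0.7061 * 19/18
= 1 - 13.4159 / 18
= 1 - 0.7453 = 0.2547.

0.2547


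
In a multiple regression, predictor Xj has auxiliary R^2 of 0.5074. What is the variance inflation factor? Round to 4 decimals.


VIF = 1 / (1 - 0.5074).
= 1 / 0.4926 = 2.0300.

2.0300


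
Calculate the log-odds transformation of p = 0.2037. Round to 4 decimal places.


The odds are p/(1-p) = 0.2037 / 0.7963 = 0.2558.
logit(p) = ln(0.2558) = -1.3633.

-1.3633


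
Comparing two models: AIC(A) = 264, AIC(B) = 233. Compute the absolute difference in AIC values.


|AIC_A - AIC_B| = |264 - 233| = 31.
Model B is preferred (lower AIC).

31


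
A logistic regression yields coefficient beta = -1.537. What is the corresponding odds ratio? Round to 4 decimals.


exp(-1.537) = 0.2150.
So the odds ratio is 0.2150.

0.2150


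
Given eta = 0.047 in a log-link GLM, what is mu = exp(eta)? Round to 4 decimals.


mu = exp(eta) = exp(0.047).
= 1.0481.

1.0481


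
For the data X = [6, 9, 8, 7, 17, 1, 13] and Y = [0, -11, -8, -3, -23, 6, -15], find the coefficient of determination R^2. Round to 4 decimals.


After computing the OLS fit (b0=8.5281, b1=-1.8639):
SSres = 20.5118, SStot = 567.4286.
R^2 = 1 - 20.5118/567.4286 = 0.9639.

0.9639


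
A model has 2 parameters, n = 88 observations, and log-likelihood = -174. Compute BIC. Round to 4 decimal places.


ln(88) = 4.477337.
k * ln(n) = 2 * 4.477337 = 8.954674.
-2L = 348.
BIC = 8.954674 + 348 = 356.954674, which rounds to 356.9547.

356.9547


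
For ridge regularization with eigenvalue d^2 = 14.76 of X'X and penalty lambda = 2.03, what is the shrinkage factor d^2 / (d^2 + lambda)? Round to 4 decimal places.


d^2 + lambda = 14.76 + 2.03 = 16.7900.
Shrinkage factor = 14.76/16.7900 = 0.8791.

0.8791


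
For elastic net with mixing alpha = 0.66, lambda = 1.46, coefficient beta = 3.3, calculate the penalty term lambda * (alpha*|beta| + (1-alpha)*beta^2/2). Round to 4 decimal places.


alpha * |beta| = 0.66 * 3.3 = 2.1780.
(1-alpha) * beta^2/2 = 0.34 * 10.8900/2 = 1.8513.
Total = 1.46 * (2.1780 + 1.8513) = 5.8828.

5.8828


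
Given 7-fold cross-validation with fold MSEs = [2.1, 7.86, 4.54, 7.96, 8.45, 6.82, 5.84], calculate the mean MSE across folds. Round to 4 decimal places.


Sum of fold MSEs = 43.5700.
Average = 43.5700 / 7 = 6.2243.

6.2243


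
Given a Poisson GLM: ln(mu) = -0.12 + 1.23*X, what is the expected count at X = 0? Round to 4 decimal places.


Compute eta = -0.12 + 1.23 * 0 = -0.1200.
Apply inverse link: mu = e^-0.1200 = 0.8869.

0.8869


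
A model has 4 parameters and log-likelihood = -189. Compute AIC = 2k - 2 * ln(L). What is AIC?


AIC = 2k - 2*loglik = 2(4) - 2(-189).
= 8 + 378 = 386.

386


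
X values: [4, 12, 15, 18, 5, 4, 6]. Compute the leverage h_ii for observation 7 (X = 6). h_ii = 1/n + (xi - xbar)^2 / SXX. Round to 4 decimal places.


n = 7, xbar = 9.1429.
SXX = sum((xi - xbar)^2) = 200.8571.
h = 1/7 + (6 - 9.1429)^2 / 200.8571 = 0.1920.

0.1920


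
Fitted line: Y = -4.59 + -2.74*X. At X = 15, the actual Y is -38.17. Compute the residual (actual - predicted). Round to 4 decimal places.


Fitted value at X = 15 is yhat = -4.59 + -2.74*15 = -45.6900.
Residual = -38.17 - -45.6900 = 7.5200.

7.5200


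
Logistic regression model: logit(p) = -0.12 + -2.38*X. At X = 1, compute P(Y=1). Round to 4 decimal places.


Compute z = -0.12 + (-2.38)(1) = -2.5000.
exp(-z) = 12.1825.
P = 1/(1 + 12.1825) = 0.0759.

0.0759


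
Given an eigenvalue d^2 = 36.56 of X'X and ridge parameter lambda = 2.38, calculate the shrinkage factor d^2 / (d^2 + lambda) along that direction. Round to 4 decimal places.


Compute the denominator: 36.56 + 2.38 = 38.9400.
Shrinkage factor = 36.56 / 38.9400 = 0.9389.

0.9389


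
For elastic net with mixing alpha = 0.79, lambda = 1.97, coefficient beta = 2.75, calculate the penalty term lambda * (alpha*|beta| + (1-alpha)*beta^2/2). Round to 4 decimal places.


L1 component = 0.79 * |2.75| = 2.1725.
L2 component = 0.21 * 2.75^2 / 2 = 0.7941.
Penalty = 1.97 * (2.1725 + 0.7941) = 1.97 * 2.9666 = 5.8441.

5.8441


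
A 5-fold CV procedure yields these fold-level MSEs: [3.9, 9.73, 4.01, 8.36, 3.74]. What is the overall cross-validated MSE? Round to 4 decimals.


Sum of fold MSEs = 29.7400.
Average = 29.7400 / 5 = 5.9480.

5.9480


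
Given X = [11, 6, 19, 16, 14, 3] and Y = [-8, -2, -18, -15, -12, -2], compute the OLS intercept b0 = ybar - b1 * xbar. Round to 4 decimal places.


The slope is b1 = -1.0809.
Sample means are xbar = 11.5000 and ybar = -9.5000.
Intercept: b0 = -9.5000 - (-1.0809)(11.5000) = 2.9299.

2.9299


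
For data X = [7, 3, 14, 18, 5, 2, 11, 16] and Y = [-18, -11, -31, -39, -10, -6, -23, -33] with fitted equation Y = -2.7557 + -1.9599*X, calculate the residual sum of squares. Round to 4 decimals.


Compute predicted values, then residuals = yi - yhat_i.
Residuals: [-1.5250, -2.3646, -0.8057, -0.9661, 2.5552, 0.6755, 1.3146, 1.1141].
SSres = sum(residual^2) = 19.4542.

19.4542


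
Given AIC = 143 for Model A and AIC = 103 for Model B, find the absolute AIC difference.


Absolute difference = |143 - 103| = 40.
The model with lower AIC (B) is preferred.

40


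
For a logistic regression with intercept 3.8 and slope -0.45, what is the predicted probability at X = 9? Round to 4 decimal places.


Linear predictor: z = 3.8 + -0.45 * 9 = -0.2500.
P = 1/(1 + exp(0.2500)) = 1/(1 + 1.2840) = 0.4378.

0.4378


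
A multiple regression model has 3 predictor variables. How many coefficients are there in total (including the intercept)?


Total coefficients = number of predictors + 1 (for the intercept).
= 3 + 1 = 4.

4


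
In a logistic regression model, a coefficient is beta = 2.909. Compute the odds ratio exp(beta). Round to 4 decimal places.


Odds ratio = exp(beta) = exp(2.909).
= 18.3385.

18.3385


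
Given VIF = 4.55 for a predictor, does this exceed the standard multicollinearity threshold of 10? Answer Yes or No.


Check: VIF = 4.55 vs threshold = 10.
Since 4.55 < 10, the answer is No.

No


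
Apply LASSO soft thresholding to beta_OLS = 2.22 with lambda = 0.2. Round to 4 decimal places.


Absolute value: |2.22| = 2.22.
Compare to lambda = 0.2.
Since |beta| > lambda, coefficient = sign(beta)*(|beta| - lambda) = 2.0200.

2.0200


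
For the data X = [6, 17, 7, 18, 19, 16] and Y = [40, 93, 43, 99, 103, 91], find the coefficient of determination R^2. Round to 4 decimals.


Fit the OLS line: b0 = 9.4146, b1 = 4.9700.
SSres = 7.8501.
SStot = 4128.8333.
R^2 = 1 - 7.8501/4128.8333 = 0.9981.

0.9981


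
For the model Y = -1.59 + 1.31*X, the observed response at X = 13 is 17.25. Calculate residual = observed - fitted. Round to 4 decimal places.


Compute yhat = -1.59 + (1.31)(13) = 15.4400.
Residual = actual - predicted = 17.25 - 15.4400 = 1.8100.

1.8100


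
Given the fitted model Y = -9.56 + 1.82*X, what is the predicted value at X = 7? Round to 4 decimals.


Substitute X = 7 into the equation:
Y = -9.56 + 1.82 * 7 = -9.56 + 12.7400 = 3.1800.

3.1800


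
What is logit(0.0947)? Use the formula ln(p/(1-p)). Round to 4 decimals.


The odds are p/(1-p) = 0.0947 / 0.9053 = 0.1046.
logit(p) = ln(0.1046) = -2.2576.

-2.2576


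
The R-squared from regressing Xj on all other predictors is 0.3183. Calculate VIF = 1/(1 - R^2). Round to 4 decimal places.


Denominator: 1 - 0.3183 = 0.6817.
VIF = 1 / 0.6817 = 1.4669.

1.4669


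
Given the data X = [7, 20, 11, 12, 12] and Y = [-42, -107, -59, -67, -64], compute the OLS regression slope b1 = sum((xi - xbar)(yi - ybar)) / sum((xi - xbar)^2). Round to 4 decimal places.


The sample means are xbar = 12.4000 and ybar = -67.8000.
Compute S_xx = 89.2000 and S_xy = -451.4000.
Slope b1 = S_xy / S_xx = -451.4000 / 89.2000 = -5.0605.

-5.0605


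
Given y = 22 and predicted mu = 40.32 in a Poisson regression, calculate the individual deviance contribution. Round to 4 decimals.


y/mu = 22/40.32 = 0.545635 (approx.), and ln(22/40.32) = -0.605805.
y * ln(y/mu) = 22 * -0.605805 = -13.327710.
y - mu = -18.32.
D = 2 * (-13.327710 - -18.32) = 9.984580, which rounds to 9.9846.

9.9846


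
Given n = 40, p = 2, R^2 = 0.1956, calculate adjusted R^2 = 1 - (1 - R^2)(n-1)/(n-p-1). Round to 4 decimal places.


Using the formula:
(1 - 0.1956) = 0.8044.
Multiply by 39/37: 0.8044 * 39 = 31.3716, then 31.3716 / 37 = 0.8479.
Adj R^2 = 1 - 0.8479 = 0.1521.

0.1521


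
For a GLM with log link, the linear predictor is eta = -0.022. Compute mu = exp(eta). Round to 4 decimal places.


Apply the inverse link:
mu = e^-0.022 = 0.9782.

0.9782


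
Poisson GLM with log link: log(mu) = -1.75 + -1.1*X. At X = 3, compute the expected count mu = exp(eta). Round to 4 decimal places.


eta = -1.75 + -1.1 * 3 = -5.0500.
mu = exp(-5.0500) = 0.0064.

0.0064


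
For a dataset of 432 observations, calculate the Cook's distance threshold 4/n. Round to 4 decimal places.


The threshold is 4/n.
4/432 = 0.0093.

0.0093


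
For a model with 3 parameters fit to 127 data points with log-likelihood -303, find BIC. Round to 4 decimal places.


Compute k*ln(n) = 3*ln(127) = 3*4.844187 = 14.532561.
Then -2*loglik = 606.
BIC = 14.532561 + 606 = 620.532561, which rounds to 620.5326.

620.5326


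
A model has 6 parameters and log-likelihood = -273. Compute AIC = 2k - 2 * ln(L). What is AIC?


AIC = 2*6 - 2*(-273).
= 12 + 546 = 558.

558


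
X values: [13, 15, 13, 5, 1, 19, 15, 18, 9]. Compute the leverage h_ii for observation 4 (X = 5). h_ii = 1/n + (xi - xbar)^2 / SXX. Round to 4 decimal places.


Mean of X: xbar = 12.0000.
SXX = 284.0000.
For X = 5: h = 1/9 + (5 - 12.0000)^2/284.0000 = 0.2836.

0.2836


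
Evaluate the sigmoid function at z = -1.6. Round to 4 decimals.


First, exp(1.6000) = 4.9530.
Then sigma(z) = 1/(1 + 4.9530) = 0.1680.

0.1680


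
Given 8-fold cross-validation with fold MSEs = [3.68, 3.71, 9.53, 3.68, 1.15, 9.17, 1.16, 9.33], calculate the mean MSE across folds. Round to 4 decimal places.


Total MSE across folds = 41.4100.
CV-MSE = 41.4100/8 = 5.1763.

5.1763


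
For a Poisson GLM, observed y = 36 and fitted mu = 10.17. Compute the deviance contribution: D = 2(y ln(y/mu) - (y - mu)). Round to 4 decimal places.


y/mu = 36/10.17 = 3.539823 (approx.), and ln(36/10.17) = 1.264077.
y * ln(y/mu) = 36 * 1.264077 = 45.506772.
y - mu = 25.83.
D = 2 * (45.506772 - 25.83) = 39.353544, which rounds to 39.3535.

39.3535


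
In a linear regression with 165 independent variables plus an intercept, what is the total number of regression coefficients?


Each predictor gets one coefficient, plus one intercept.
Total parameters = 165 + 1 = 166.

166


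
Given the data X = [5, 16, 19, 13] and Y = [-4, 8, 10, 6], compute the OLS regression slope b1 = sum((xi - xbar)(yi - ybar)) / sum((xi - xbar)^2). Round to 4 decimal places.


First compute the means: xbar = 13.2500, ybar = 5.0000.
Then S_xx = sum((xi - xbar)^2) = 108.7500.
S_xy = sum((xi - xbar)(yi - ybar)) = 111.0000.
b1 = S_xy / S_xx = 111.0000 / 108.7500 = 1.0207.

1.0207


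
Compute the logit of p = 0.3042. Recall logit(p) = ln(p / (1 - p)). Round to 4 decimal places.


1 - p = 0.6958.
p/(1-p) = 0.4372.
logit = ln(0.4372) = -0.8274.

-0.8274


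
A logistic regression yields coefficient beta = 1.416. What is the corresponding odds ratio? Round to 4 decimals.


The odds ratio is computed as:
OR = e^(1.416) = 4.1206.

4.1206


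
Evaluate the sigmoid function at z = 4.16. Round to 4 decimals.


exp(-4.1600) = 0.0156.
1 + exp(-z) = 1.0156.
sigmoid = 1/1.0156 = 0.9846.

0.9846


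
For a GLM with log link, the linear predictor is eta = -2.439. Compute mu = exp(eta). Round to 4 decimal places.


Apply the inverse link:
mu = e^-2.439 = 0.0872.

0.0872


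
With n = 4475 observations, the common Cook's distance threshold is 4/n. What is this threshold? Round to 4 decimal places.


The threshold is 4/n.
4/4475 = 0.0009.

0.0009


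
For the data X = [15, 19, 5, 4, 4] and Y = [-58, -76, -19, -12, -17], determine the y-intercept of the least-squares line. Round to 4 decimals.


First find the slope: b1 = -4.0467.
Means: xbar = 9.4000, ybar = -36.4000.
b0 = ybar - b1 * xbar = -36.4000 - -4.0467 * 9.4000 = 1.6392.

1.6392


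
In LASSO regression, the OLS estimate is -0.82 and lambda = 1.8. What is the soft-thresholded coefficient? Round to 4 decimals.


Absolute value: |-0.82| = 0.82.
Compare to lambda = 1.8.
Since |beta| <= lambda, the coefficient is set to 0.

0.0000


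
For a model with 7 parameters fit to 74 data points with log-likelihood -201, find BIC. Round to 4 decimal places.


k * ln(n) = 7 * ln(74) = 7 * 4.304065 = 30.128455.
-2 * loglik = -2 * (-201) = 402.
BIC = 30.128455 + 402 = 432.128455, which rounds to 432.1285.

432.1285


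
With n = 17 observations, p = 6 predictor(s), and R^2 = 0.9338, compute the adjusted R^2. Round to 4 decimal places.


Adjusted R^2 = 1 - (1 - R^2) * (n-1)/(n-p-1).
(1 - R^2) = 0.0662.
(n-1)/(n-p-1) = 16/10.
(1 - R^2) * (n-1) = 0.0662 * 16 = 1.0592.
Divide by (n-p-1): 1.0592 / 10 = 0.1059.
Adj R^2 = 1 - 0.1059 = 0.8941.

0.8941


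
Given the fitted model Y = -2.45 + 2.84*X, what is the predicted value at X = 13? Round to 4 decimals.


Substitute X = 13 into the equation:
Y = -2.45 + 2.84 * 13 = -2.45 + 36.9200 = 34.4700.

34.4700


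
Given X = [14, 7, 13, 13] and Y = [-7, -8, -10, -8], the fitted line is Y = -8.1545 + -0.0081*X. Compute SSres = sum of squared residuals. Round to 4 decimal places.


For each point, residual = actual - predicted.
Residuals: [1.2679, 0.2112, -1.7402, 0.2598].
Sum of squared residuals = 4.7480.

4.7480


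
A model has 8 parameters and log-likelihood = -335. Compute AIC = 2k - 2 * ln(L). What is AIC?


AIC = 2k - 2*loglik = 2(8) - 2(-335).
= 16 + 670 = 686.

686


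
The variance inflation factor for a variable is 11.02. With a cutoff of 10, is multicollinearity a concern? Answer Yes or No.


The threshold is 10.
VIF = 11.02 is >= 10.
Multicollinearity indication: Yes.

Yes


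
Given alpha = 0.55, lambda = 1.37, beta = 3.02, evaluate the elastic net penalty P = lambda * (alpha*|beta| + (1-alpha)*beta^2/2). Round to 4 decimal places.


alpha * |beta| = 0.55 * 3.02 = 1.6610.
(1-alpha) * beta^2/2 = 0.45 * 9.1204/2 = 2.0521.
Total = 1.37 * (1.6610 + 2.0521) = 5.0869.

5.0869


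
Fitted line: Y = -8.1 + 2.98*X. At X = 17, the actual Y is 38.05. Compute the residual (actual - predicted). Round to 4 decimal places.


Compute yhat = -8.1 + (2.98)(17) = 42.5600.
Residual = actual - predicted = 38.05 - 42.5600 = -4.5100.

-4.5100


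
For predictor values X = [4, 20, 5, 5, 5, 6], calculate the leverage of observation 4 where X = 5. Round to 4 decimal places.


Mean of X: xbar = 7.5000.
SXX = 189.5000.
For X = 5: h = 1/6 + (5 - 7.5000)^2/189.5000 = 0.1996.

0.1996


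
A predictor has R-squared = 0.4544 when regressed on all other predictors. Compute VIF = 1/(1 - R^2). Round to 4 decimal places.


Denominator: 1 - 0.4544 = 0.5456.
VIF = 1 / 0.5456 = 1.8328.

1.8328


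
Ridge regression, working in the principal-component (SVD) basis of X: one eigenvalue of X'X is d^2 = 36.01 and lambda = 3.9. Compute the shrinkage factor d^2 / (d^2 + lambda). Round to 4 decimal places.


d^2 + lambda = 36.01 + 3.9 = 39.9100.
Shrinkage factor = 36.01/39.9100 = 0.9023.

0.9023


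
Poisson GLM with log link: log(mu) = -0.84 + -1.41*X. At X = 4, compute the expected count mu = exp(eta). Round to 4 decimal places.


Compute eta = -0.84 + -1.41 * 4 = -6.4800.
Apply inverse link: mu = e^-6.4800 = 0.0015.

0.0015


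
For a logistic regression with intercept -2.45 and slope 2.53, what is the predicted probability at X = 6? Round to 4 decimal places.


z = -2.45 + 2.53 * 6 = 12.7300.
Sigmoid: P = 1 / (1 + exp(-12.7300)) = 1.0000.

1.0000


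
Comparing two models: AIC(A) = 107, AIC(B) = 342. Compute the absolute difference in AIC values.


Absolute difference = |107 - 342| = 235.
The model with lower AIC (A) is preferred.

235


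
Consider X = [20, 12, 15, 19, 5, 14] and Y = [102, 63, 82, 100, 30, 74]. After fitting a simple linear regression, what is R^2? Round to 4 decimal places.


The fitted line is Y = 5.4268 + 4.9228*X.
SSres = 14.4586, SStot = 3572.8333.
R^2 = 1 - SSres/SStot = 0.9960.

0.9960


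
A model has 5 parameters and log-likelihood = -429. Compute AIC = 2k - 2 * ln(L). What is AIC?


Compute:
2k = 2*5 = 10.
-2*loglik = -2*(-429) = 858.
AIC = 10 + 858 = 868.

868


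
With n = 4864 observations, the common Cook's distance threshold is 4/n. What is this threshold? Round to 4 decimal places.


The threshold is 4/n.
4/4864 = 0.0008.

0.0008


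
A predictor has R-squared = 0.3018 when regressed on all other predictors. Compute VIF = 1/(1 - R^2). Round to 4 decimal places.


Using VIF = 1/(1 - R^2_j):
1 - 0.3018 = 0.6982.
VIF = 1.4323.

1.4323


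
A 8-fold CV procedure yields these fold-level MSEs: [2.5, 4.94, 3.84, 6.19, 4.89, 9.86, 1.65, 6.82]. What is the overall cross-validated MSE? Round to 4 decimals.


Sum of fold MSEs = 40.6900.
Average = 40.6900 / 8 = 5.0863.

5.0863


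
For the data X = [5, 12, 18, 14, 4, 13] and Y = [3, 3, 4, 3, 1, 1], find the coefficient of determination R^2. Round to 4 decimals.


Fit the OLS line: b0 = 1.2365, b1 = 0.1149.
SSres = 5.5473.
SStot = 7.5000.
R^2 = 1 - 5.5473/7.5000 = 0.2604.

0.2604


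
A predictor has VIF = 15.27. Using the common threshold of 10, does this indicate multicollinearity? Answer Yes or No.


Check: VIF = 15.27 vs threshold = 10.
Since 15.27 >= 10, the answer is Yes.

Yes


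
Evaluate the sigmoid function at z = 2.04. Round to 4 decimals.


First, exp(-2.0400) = 0.1300.
Then sigma(z) = 1/(1 + 0.1300) = 0.8849.

0.8849


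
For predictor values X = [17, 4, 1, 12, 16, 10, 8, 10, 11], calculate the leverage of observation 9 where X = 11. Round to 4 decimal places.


Mean of X: xbar = 9.8889.
SXX = 210.8889.
For X = 11: h = 1/9 + (11 - 9.8889)^2/210.8889 = 0.1170.

0.1170


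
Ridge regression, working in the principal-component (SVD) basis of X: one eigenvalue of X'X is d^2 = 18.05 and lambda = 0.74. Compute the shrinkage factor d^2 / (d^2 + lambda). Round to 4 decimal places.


Denominator = d^2 + lambda = 18.05 + 0.74 = 18.7900.
Shrinkage = 18.05 / 18.7900 = 0.9606.

0.9606


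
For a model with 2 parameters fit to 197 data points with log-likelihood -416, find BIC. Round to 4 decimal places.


ln(197) = 5.283204.
k * ln(n) = 2 * 5.283204 = 10.566408.
-2L = 832.
BIC = 10.566408 + 832 = 842.566408, which rounds to 842.5664.

842.5664


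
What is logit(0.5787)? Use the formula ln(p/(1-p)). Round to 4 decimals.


The odds are p/(1-p) = 0.5787 / 0.4213 = 1.3736.
logit(p) = ln(1.3736) = 0.3174.

0.3174


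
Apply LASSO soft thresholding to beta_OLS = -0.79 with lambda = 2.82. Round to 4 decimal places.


Check: |-0.79| = 0.79 vs lambda = 2.82.
Since |beta| <= lambda, the coefficient is set to 0.
Soft-thresholded coefficient = 0.0000.

0.0000


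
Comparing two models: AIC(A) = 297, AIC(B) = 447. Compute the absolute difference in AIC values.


|AIC_A - AIC_B| = |297 - 447| = 150.
Model A is preferred (lower AIC).

150


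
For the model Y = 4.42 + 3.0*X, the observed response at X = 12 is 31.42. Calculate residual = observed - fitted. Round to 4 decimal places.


Compute yhat = 4.42 + (3.0)(12) = 40.4200.
Residual = actual - predicted = 31.42 - 40.4200 = -9.0000.

-9.0000


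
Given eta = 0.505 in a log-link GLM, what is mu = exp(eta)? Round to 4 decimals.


mu = exp(eta) = exp(0.505).
= 1.6570.

1.6570


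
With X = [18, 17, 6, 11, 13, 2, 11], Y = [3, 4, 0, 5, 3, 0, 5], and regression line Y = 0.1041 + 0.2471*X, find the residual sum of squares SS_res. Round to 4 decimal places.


For each point, residual = actual - predicted.
Residuals: [-1.5519, -0.3048, -1.5867, 2.1778, -0.3164, -0.5983, 2.1778].
Sum of squared residuals = 14.9626.

14.9626


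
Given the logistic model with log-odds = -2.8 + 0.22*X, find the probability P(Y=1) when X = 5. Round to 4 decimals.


Linear predictor: z = -2.8 + 0.22 * 5 = -1.7000.
P = 1/(1 + exp(1.7000)) = 1/(1 + 5.4739) = 0.1545.

0.1545


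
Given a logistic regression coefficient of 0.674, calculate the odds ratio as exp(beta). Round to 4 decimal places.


The odds ratio is computed as:
OR = e^(0.674) = 1.9621.

1.9621


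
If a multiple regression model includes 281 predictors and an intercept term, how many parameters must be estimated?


Including the intercept, the model has 281 predictor coefficients + 1 intercept.
Total = 282.

282


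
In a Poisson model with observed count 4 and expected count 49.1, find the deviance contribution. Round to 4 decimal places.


First: ln(4/49.1) = -2.507565.
Then: 4 * -2.507565 = -10.030260.
y - mu = 4 - 49.1 = -45.1.
D = 2(-10.030260 - -45.1) = 70.139480, which rounds to 70.1395.

70.1395


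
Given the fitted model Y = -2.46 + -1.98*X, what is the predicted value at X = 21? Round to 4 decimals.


Plug X = 21 into Y = -2.46 + -1.98*X:
Y = -2.46 + -41.5800 = -44.0400.

-44.0400


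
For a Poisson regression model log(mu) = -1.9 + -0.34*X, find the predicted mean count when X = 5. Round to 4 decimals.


Linear predictor: eta = -1.9 + (-0.34)(5) = -3.6000.
Expected count: mu = exp(-3.6000) = 0.0273.

0.0273


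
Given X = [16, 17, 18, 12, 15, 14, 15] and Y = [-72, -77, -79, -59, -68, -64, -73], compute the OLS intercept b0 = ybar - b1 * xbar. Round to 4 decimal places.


Compute b1 = -3.4756 from the OLS formula.
With xbar = 15.2857 and ybar = -70.2857, the intercept is:
b0 = -70.2857 - -3.4756 * 15.2857 = -17.1585.

-17.1585


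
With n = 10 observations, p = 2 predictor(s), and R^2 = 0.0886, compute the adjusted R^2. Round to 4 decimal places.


Using the formula:
(1 - 0.0886) = 0.9114.
Multiply by 9/7: 0.9114 * 9 = 8.2026, then 8.2026 / 7 = 1.1718.
Adj R^2 = 1 - 1.1718 = -0.1718.

-0.1718


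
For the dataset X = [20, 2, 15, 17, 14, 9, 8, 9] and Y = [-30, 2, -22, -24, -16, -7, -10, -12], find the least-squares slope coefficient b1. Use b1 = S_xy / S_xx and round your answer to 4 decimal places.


The sample means are xbar = 11.7500 and ybar = -14.8750.
Compute S_xx = 235.5000 and S_xy = -410.7500.
Slope b1 = S_xy / S_xx = -410.7500 / 235.5000 = -1.7442.

-1.7442


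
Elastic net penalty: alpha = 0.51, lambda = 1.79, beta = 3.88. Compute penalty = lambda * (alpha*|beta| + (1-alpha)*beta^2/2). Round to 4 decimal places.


Compute:
L1 = 0.51 * 3.88 = 1.9788.
L2 = 0.49 * 3.88^2 / 2 = 3.6883.
Penalty = 1.79 * (1.9788 + 3.6883) = 10.1442.

10.1442


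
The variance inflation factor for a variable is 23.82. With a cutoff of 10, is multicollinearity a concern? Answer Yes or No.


Compare VIF = 23.82 to the threshold of 10.
23.82 >= 10, so the answer is Yes.

Yes


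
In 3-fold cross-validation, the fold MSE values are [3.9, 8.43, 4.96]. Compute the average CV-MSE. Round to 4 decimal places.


Add all fold MSEs: 17.2900.
Divide by k = 3: 17.2900/3 = 5.7633.

5.7633


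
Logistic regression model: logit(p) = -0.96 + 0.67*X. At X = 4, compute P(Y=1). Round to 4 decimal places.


Linear predictor: z = -0.96 + 0.67 * 4 = 1.7200.
P = 1/(1 + exp(-1.7200)) = 1/(1 + 0.1791) = 0.8481.

0.8481


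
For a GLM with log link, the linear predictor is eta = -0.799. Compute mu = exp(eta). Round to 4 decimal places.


Apply the inverse link:
mu = e^-0.799 = 0.4498.

0.4498


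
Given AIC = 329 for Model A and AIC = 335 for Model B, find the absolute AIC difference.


Absolute difference = |329 - 335| = 6.
The model with lower AIC (A) is preferred.

6


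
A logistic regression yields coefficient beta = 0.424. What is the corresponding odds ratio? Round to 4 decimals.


The odds ratio is computed as:
OR = e^(0.424) = 1.5281.

1.5281


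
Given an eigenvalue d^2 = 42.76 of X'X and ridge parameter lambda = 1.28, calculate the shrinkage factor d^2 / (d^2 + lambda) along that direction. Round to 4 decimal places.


Denominator = d^2 + lambda = 42.76 + 1.28 = 44.0400.
Shrinkage = 42.76 / 44.0400 = 0.9709.

0.9709


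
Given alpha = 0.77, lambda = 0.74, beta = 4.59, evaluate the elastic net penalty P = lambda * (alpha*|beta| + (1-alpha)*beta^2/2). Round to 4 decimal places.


Compute:
L1 = 0.77 * 4.59 = 3.5343.
L2 = 0.23 * 4.59^2 / 2 = 2.4228.
Penalty = 0.74 * (3.5343 + 2.4228) = 4.4083.

4.4083


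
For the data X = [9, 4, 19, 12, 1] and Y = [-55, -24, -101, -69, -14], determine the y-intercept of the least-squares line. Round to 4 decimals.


Compute b1 = -4.9747 from the OLS formula.
With xbar = 9.0000 and ybar = -52.6000, the intercept is:
b0 = -52.6000 - -4.9747 * 9.0000 = -7.8273.

-7.8273


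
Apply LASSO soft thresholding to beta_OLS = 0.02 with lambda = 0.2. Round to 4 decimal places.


Check: |0.02| = 0.02 vs lambda = 0.2.
Since |beta| <= lambda, the coefficient is set to 0.
Soft-thresholded coefficient = 0.0000.

0.0000


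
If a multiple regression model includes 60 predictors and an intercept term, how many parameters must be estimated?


Each predictor gets one coefficient, plus one intercept.
Total parameters = 60 + 1 = 61.

61


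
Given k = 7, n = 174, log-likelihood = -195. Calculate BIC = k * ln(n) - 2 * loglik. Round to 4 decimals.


k * ln(n) = 7 * ln(174) = 7 * 5.159055 = 36.113385.
-2 * loglik = -2 * (-195) = 390.
BIC = 36.113385 + 390 = 426.113385, which rounds to 426.1134.

426.1134


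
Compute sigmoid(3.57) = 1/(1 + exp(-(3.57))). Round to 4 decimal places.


Compute exp(-3.5700) = 0.0282.
Sigmoid = 1 / (1 + 0.0282) = 1 / 1.0282 = 0.9726.

0.9726


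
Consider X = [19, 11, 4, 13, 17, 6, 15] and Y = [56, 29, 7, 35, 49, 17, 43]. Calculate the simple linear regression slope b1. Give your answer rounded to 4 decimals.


Calculate xbar = 12.1429, ybar = 33.7143.
S_xx = 184.8571, S_xy = 580.2857.
Using b1 = S_xy / S_xx = 580.2857 / 184.8571, we get b1 = 3.1391.

3.1391


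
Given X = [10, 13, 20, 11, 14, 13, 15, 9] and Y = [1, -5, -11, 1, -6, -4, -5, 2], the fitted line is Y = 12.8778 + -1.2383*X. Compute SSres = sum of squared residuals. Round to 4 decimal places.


Predicted values from Y = 12.8778 + -1.2383*X.
Residuals: [0.5052, -1.7799, 0.8882, 1.7435, -1.5416, -0.7799, 0.6967, 0.2669].
SSres = 10.7934.

10.7934


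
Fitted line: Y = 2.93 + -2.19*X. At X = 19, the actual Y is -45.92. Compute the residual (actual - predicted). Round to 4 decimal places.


Compute yhat = 2.93 + (-2.19)(19) = -38.6800.
Residual = actual - predicted = -45.92 - -38.6800 = -7.2400.

-7.2400


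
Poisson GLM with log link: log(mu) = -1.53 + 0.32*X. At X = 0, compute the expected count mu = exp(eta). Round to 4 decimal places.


eta = -1.53 + 0.32 * 0 = -1.5300.
mu = exp(-1.5300) = 0.2165.

0.2165


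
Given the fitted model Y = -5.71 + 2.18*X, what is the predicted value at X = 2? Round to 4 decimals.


Plug X = 2 into Y = -5.71 + 2.18*X:
Y = -5.71 + 4.3600 = -1.3500.

-1.3500


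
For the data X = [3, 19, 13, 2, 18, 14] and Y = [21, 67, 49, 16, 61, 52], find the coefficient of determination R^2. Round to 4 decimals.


After computing the OLS fit (b0=11.3908, b1=2.8646):
SSres = 7.8899, SStot = 2219.3333.
R^2 = 1 - 7.8899/2219.3333 = 0.9964.

0.9964


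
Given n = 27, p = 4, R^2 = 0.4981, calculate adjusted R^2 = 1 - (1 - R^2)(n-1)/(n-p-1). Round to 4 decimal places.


Adjusted R^2 = 1 - (1 - R^2) * (n-1)/(n-p-1).
(1 - R^2) = 0.5019.
(n-1)/(n-p-1) = 26/22.
(1 - R^2) * (n-1) = 0.5019 * 26 = 13.0494.
Divide by (n-p-1): 13.0494 / 22 = 0.5932.
Adj R^2 = 1 - 0.5932 = 0.4068.

0.4068


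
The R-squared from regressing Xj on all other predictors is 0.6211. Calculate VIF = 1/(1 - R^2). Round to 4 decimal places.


VIF = 1 / (1 - 0.6211).
= 1 / 0.3789 = 2.6392.

2.6392


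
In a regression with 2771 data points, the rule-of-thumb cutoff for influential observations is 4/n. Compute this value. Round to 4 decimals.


The threshold is 4/n.
4/2771 = 0.0014.

0.0014


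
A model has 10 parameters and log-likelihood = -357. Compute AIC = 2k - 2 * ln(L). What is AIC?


AIC = 2*10 - 2*(-357).
= 20 + 714 = 734.

734


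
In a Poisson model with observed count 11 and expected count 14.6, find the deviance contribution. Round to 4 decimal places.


Compute y*ln(y/mu) = 11*ln(11/14.6) = 11*-0.283126 = -3.114386.
y - mu = -3.6.
D = 2*(-3.114386 - (-3.6)) = 0.971228, which rounds to 0.9712.

0.9712


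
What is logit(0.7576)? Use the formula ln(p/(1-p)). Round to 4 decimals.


1 - p = 0.2424.
p/(1-p) = 3.1254.
logit = ln(3.1254) = 1.1396.

1.1396


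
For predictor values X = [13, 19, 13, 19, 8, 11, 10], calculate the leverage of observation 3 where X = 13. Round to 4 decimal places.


Mean of X: xbar = 13.2857.
SXX = 109.4286.
For X = 13: h = 1/7 + (13 - 13.2857)^2/109.4286 = 0.1436.

0.1436


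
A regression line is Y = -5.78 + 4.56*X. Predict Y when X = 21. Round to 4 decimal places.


Predicted value:
Y = -5.78 + (4.56)(21) = -5.78 + 95.7600 = 89.9800.

89.9800


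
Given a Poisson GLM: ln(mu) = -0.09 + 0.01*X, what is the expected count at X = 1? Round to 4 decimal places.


eta = -0.09 + 0.01 * 1 = -0.0800.
mu = exp(-0.0800) = 0.9231.

0.9231


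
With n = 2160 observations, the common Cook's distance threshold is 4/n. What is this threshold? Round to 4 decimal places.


Cook's distance cutoff = 4/n = 4/2160.
= 0.0019.

0.0019


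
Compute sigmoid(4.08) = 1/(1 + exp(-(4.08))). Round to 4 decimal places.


Compute exp(-4.0800) = 0.0169.
Sigmoid = 1 / (1 + 0.0169) = 1 / 1.0169 = 0.9834.

0.9834


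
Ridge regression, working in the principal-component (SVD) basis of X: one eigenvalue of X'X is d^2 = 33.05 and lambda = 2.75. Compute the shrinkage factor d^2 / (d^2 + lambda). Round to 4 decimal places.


d^2 + lambda = 33.05 + 2.75 = 35.8000.
Shrinkage factor = 33.05/35.8000 = 0.9232.

0.9232


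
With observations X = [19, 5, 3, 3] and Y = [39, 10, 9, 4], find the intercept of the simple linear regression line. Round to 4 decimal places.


The slope is b1 = 2.0391.
Sample means are xbar = 7.5000 and ybar = 15.5000.
Intercept: b0 = 15.5000 - (2.0391)(7.5000) = 0.2067.

0.2067


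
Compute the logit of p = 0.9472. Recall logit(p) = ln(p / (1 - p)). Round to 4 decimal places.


The odds are p/(1-p) = 0.9472 / 0.0528 = 17.9394.
logit(p) = ln(17.9394) = 2.8870.

2.8870


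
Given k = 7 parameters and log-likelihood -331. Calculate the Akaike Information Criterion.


AIC = 2*7 - 2*(-331).
= 14 + 662 = 676.

676


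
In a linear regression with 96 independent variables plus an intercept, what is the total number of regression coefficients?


Including the intercept, the model has 96 predictor coefficients + 1 intercept.
Total = 97.

97


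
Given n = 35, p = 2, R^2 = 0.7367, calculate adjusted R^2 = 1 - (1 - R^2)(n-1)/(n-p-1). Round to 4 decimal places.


Plug in: Adj R^2 = 1 - (1 - 0.7367) * 34/32.
= 1 - 0.2633 * 34/32
= 1 - 8.9522 / 32
= 1 - 0.2798 = 0.7202.

0.7202


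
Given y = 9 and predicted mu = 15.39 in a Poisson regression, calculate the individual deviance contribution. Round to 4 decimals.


First: ln(9/15.39) = -0.536493.
Then: 9 * -0.536493 = -4.828437.
y - mu = 9 - 15.39 = -6.39.
D = 2(-4.828437 - -6.39) = 3.123126, which rounds to 3.1231.

3.1231


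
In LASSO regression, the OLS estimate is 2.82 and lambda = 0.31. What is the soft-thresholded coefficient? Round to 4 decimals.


Absolute value: |2.82| = 2.82.
Compare to lambda = 0.31.
Since |beta| > lambda, coefficient = sign(beta)*(|beta| - lambda) = 2.5100.

2.5100


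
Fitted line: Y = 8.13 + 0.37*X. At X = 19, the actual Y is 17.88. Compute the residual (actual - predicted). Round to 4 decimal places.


Fitted value at X = 19 is yhat = 8.13 + 0.37*19 = 15.1600.
Residual = 17.88 - 15.1600 = 2.7200.

2.7200


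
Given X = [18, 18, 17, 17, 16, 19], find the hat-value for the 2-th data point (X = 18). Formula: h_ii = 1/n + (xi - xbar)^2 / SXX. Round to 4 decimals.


Mean of X: xbar = 17.5000.
SXX = 5.5000.
For X = 18: h = 1/6 + (18 - 17.5000)^2/5.5000 = 0.2121.

0.2121


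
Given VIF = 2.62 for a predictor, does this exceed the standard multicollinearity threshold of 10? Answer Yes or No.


The threshold is 10.
VIF = 2.62 is < 10.
Multicollinearity indication: No.

No


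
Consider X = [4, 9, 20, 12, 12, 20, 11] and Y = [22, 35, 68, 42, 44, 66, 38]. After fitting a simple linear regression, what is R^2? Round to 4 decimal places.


After computing the OLS fit (b0=8.9313, b1=2.8691):
SSres = 14.0064, SStot = 1658.0000.
R^2 = 1 - 14.0064/1658.0000 = 0.9916.

0.9916
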